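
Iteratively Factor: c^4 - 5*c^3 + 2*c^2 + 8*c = (c - 2)*(c^3 - 3*c^2 - 4*c) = (c - 2)*(c + 1)*(c^2 - 4*c) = c*(c - 2)*(c + 1)*(c - 4)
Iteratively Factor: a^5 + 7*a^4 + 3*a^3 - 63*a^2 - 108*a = (a + 3)*(a^4 + 4*a^3 - 9*a^2 - 36*a) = a*(a + 3)*(a^3 + 4*a^2 - 9*a - 36) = a*(a - 3)*(a + 3)*(a^2 + 7*a + 12) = a*(a - 3)*(a + 3)*(a + 4)*(a + 3)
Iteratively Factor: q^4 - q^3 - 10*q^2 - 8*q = (q + 2)*(q^3 - 3*q^2 - 4*q) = (q - 4)*(q + 2)*(q^2 + q) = (q - 4)*(q + 1)*(q + 2)*(q)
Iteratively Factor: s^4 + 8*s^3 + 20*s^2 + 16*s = (s + 4)*(s^3 + 4*s^2 + 4*s) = (s + 2)*(s + 4)*(s^2 + 2*s) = (s + 2)^2*(s + 4)*(s)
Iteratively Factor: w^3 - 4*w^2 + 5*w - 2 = (w - 1)*(w^2 - 3*w + 2) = (w - 1)^2*(w - 2)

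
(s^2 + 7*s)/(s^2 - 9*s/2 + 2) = 2*s*(s + 7)/(2*s^2 - 9*s + 4)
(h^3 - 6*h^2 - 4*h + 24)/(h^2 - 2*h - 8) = (h^2 - 8*h + 12)/(h - 4)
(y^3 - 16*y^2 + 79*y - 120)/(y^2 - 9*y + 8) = (y^2 - 8*y + 15)/(y - 1)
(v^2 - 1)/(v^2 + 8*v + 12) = (v^2 - 1)/(v^2 + 8*v + 12)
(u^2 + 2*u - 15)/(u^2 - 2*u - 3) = (u + 5)/(u + 1)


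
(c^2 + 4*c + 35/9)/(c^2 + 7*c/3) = (c + 5/3)/c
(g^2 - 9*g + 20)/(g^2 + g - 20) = (g - 5)/(g + 5)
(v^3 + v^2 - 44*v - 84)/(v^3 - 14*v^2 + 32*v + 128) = (v^2 - v - 42)/(v^2 - 16*v + 64)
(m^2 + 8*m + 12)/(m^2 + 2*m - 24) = (m + 2)/(m - 4)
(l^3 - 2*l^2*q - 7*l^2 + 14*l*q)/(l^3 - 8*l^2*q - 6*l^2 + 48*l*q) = (l^2 - 2*l*q - 7*l + 14*q)/(l^2 - 8*l*q - 6*l + 48*q)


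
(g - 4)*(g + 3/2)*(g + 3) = g^3 + g^2/2 - 27*g/2 - 18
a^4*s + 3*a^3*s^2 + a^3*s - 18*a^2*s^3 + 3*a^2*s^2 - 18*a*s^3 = a*(a - 3*s)*(a + 6*s)*(a*s + s)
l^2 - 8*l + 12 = (l - 6)*(l - 2)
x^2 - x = x*(x - 1)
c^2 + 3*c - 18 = (c - 3)*(c + 6)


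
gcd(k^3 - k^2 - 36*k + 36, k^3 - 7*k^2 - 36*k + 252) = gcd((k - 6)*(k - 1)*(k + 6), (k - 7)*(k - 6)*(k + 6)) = k^2 - 36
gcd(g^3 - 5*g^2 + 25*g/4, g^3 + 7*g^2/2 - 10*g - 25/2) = g - 5/2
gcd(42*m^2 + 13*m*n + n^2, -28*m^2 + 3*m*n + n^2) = 7*m + n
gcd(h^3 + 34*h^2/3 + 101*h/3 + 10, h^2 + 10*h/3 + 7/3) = 1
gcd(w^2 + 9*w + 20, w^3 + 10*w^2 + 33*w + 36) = w + 4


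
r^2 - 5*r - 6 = (r - 6)*(r + 1)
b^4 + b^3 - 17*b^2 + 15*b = b*(b - 3)*(b - 1)*(b + 5)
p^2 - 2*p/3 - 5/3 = (p - 5/3)*(p + 1)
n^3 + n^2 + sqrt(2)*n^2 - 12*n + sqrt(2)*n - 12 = (n + 1)*(n - 2*sqrt(2))*(n + 3*sqrt(2))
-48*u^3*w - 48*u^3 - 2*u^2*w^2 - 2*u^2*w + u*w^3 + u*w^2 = (-8*u + w)*(6*u + w)*(u*w + u)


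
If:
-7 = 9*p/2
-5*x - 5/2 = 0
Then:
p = -14/9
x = -1/2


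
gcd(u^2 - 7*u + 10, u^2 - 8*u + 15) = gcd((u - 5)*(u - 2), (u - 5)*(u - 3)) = u - 5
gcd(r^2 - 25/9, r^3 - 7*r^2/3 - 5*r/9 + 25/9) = r - 5/3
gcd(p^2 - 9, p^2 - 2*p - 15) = p + 3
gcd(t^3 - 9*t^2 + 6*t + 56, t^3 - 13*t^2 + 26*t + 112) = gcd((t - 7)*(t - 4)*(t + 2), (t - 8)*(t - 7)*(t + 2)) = t^2 - 5*t - 14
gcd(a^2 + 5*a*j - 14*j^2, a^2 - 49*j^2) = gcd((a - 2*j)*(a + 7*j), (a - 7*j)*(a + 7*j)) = a + 7*j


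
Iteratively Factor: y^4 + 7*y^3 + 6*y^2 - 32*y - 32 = (y - 2)*(y^3 + 9*y^2 + 24*y + 16) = (y - 2)*(y + 4)*(y^2 + 5*y + 4) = (y - 2)*(y + 4)^2*(y + 1)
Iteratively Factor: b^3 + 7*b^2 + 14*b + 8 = (b + 1)*(b^2 + 6*b + 8) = (b + 1)*(b + 2)*(b + 4)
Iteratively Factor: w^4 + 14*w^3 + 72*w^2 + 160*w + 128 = (w + 2)*(w^3 + 12*w^2 + 48*w + 64) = (w + 2)*(w + 4)*(w^2 + 8*w + 16) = (w + 2)*(w + 4)^2*(w + 4)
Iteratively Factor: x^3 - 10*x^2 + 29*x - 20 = (x - 1)*(x^2 - 9*x + 20) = (x - 5)*(x - 1)*(x - 4)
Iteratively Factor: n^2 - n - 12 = (n + 3)*(n - 4)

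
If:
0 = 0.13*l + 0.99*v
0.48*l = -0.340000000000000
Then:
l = -0.71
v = 0.09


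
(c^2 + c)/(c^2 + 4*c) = (c + 1)/(c + 4)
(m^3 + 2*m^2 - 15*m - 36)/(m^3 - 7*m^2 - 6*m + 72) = (m + 3)/(m - 6)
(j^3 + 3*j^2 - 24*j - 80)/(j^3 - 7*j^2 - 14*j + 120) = (j + 4)/(j - 6)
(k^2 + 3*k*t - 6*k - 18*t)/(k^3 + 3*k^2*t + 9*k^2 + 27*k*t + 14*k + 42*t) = (k - 6)/(k^2 + 9*k + 14)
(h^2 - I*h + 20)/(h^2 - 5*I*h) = (h + 4*I)/h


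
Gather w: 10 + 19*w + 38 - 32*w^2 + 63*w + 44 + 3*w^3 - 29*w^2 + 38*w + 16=3*w^3 - 61*w^2 + 120*w + 108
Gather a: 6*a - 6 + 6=6*a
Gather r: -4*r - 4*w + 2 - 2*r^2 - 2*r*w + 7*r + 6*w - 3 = -2*r^2 + r*(3 - 2*w) + 2*w - 1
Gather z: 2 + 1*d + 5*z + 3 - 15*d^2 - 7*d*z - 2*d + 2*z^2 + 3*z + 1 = -15*d^2 - d + 2*z^2 + z*(8 - 7*d) + 6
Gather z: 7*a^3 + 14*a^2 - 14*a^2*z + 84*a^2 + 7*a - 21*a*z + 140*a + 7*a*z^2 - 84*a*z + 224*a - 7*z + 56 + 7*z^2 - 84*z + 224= 7*a^3 + 98*a^2 + 371*a + z^2*(7*a + 7) + z*(-14*a^2 - 105*a - 91) + 280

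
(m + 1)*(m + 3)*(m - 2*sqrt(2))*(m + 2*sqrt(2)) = m^4 + 4*m^3 - 5*m^2 - 32*m - 24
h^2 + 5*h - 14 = (h - 2)*(h + 7)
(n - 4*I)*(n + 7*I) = n^2 + 3*I*n + 28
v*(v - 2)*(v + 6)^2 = v^4 + 10*v^3 + 12*v^2 - 72*v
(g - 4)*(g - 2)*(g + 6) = g^3 - 28*g + 48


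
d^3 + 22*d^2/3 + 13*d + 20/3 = (d + 1)*(d + 4/3)*(d + 5)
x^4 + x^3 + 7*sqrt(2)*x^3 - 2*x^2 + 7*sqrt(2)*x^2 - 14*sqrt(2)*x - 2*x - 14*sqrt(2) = (x + 1)*(x - sqrt(2))*(x + sqrt(2))*(x + 7*sqrt(2))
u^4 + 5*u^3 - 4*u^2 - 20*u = u*(u - 2)*(u + 2)*(u + 5)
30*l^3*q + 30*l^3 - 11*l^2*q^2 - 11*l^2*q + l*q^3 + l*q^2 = (-6*l + q)*(-5*l + q)*(l*q + l)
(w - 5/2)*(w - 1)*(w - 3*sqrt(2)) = w^3 - 3*sqrt(2)*w^2 - 7*w^2/2 + 5*w/2 + 21*sqrt(2)*w/2 - 15*sqrt(2)/2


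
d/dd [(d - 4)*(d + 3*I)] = 2*d - 4 + 3*I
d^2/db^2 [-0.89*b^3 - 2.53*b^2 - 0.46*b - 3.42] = -5.34*b - 5.06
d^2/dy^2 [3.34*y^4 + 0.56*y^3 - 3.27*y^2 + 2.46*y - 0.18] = 40.08*y^2 + 3.36*y - 6.54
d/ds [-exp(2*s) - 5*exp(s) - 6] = (-2*exp(s) - 5)*exp(s)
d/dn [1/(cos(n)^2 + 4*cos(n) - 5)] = 2*(cos(n) + 2)*sin(n)/(cos(n)^2 + 4*cos(n) - 5)^2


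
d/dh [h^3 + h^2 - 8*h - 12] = 3*h^2 + 2*h - 8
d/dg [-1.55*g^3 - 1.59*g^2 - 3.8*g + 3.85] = -4.65*g^2 - 3.18*g - 3.8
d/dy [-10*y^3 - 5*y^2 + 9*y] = -30*y^2 - 10*y + 9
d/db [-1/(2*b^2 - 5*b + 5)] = (4*b - 5)/(2*b^2 - 5*b + 5)^2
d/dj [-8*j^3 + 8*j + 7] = 8 - 24*j^2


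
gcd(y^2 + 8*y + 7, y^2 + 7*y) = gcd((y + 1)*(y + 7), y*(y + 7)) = y + 7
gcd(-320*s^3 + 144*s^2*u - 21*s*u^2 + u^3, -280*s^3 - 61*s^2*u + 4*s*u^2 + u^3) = 8*s - u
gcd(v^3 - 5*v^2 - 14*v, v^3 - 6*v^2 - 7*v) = v^2 - 7*v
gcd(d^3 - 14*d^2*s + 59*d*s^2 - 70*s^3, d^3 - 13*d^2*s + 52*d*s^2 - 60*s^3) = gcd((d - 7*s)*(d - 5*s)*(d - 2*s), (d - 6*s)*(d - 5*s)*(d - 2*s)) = d^2 - 7*d*s + 10*s^2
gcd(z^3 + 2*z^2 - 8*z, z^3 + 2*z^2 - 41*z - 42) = 1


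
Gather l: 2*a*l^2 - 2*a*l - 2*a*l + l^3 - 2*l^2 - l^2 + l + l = l^3 + l^2*(2*a - 3) + l*(2 - 4*a)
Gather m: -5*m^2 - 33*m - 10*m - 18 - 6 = -5*m^2 - 43*m - 24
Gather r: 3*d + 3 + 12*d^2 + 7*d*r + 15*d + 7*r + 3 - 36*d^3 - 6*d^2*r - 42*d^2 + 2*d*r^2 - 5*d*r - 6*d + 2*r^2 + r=-36*d^3 - 30*d^2 + 12*d + r^2*(2*d + 2) + r*(-6*d^2 + 2*d + 8) + 6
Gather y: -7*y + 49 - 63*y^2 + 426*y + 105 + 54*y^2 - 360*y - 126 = -9*y^2 + 59*y + 28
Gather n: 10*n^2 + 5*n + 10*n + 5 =10*n^2 + 15*n + 5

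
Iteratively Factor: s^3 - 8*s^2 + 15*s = (s - 3)*(s^2 - 5*s) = (s - 5)*(s - 3)*(s)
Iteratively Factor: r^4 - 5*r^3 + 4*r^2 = (r - 4)*(r^3 - r^2) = r*(r - 4)*(r^2 - r) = r*(r - 4)*(r - 1)*(r)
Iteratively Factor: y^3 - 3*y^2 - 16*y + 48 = (y - 3)*(y^2 - 16) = (y - 4)*(y - 3)*(y + 4)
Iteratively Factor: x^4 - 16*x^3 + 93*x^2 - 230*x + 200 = (x - 5)*(x^3 - 11*x^2 + 38*x - 40) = (x - 5)*(x - 4)*(x^2 - 7*x + 10) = (x - 5)*(x - 4)*(x - 2)*(x - 5)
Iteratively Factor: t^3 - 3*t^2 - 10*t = (t - 5)*(t^2 + 2*t) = (t - 5)*(t + 2)*(t)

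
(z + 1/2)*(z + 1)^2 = z^3 + 5*z^2/2 + 2*z + 1/2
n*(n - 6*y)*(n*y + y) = n^3*y - 6*n^2*y^2 + n^2*y - 6*n*y^2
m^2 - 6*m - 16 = (m - 8)*(m + 2)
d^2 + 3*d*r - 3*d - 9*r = (d - 3)*(d + 3*r)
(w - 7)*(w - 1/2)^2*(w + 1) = w^4 - 7*w^3 - 3*w^2/4 + 11*w/2 - 7/4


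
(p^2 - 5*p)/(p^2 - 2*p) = (p - 5)/(p - 2)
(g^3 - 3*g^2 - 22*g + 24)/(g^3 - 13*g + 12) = (g - 6)/(g - 3)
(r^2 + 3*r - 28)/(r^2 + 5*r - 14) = (r - 4)/(r - 2)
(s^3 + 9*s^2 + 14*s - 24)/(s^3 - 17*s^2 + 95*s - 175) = (s^3 + 9*s^2 + 14*s - 24)/(s^3 - 17*s^2 + 95*s - 175)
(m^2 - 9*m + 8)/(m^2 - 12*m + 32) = (m - 1)/(m - 4)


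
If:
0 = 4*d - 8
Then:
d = 2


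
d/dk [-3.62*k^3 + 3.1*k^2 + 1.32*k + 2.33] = -10.86*k^2 + 6.2*k + 1.32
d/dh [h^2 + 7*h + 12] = 2*h + 7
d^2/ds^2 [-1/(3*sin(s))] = (sin(s)^2 - 2)/(3*sin(s)^3)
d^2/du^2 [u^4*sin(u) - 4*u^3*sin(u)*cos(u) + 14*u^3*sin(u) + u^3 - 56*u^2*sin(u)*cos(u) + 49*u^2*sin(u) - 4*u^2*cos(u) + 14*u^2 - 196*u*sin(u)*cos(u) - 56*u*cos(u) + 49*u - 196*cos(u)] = -u^4*sin(u) - 14*u^3*sin(u) + 8*u^3*sin(2*u) + 8*u^3*cos(u) - 37*u^2*sin(u) + 112*u^2*sin(2*u) + 88*u^2*cos(u) - 24*u^2*cos(2*u) + 100*u*sin(u) + 380*u*sin(2*u) + 252*u*cos(u) - 224*u*cos(2*u) + 6*u + 210*sin(u) - 56*sin(2*u) + 188*cos(u) - 392*cos(2*u) + 28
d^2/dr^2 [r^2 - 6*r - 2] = 2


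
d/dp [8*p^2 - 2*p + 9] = 16*p - 2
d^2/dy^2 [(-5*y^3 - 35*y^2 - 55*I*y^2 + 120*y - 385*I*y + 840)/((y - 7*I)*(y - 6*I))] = (y^3*(2940 - 1680*I) + y^2*(-3780 - 30240*I) + y*(-22680 - 162540*I) - 757260 - 325080*I)/(y^6 - 39*I*y^5 - 633*y^4 + 5473*I*y^3 + 26586*y^2 - 68796*I*y - 74088)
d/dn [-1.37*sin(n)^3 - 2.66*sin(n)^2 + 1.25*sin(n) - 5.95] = (-4.11*sin(n)^2 - 5.32*sin(n) + 1.25)*cos(n)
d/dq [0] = 0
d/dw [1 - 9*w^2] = -18*w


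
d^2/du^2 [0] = 0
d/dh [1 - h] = -1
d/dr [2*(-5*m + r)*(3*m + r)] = -4*m + 4*r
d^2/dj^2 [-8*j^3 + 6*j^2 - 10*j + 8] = 12 - 48*j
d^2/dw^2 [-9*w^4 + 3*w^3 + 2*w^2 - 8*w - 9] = -108*w^2 + 18*w + 4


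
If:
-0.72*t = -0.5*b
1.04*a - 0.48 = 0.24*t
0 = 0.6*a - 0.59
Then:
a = 0.98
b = 3.26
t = 2.26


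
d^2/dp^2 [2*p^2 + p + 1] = 4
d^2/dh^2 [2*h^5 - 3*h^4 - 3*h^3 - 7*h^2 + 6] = 40*h^3 - 36*h^2 - 18*h - 14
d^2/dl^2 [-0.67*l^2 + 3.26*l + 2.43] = -1.34000000000000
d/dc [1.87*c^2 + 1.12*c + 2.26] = 3.74*c + 1.12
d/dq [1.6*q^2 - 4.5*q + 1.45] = 3.2*q - 4.5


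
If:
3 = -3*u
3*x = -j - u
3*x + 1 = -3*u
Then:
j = -1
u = -1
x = 2/3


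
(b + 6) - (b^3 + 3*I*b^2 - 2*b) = -b^3 - 3*I*b^2 + 3*b + 6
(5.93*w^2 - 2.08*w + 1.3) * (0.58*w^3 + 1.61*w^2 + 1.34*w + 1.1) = 3.4394*w^5 + 8.3409*w^4 + 5.3514*w^3 + 5.8288*w^2 - 0.546*w + 1.43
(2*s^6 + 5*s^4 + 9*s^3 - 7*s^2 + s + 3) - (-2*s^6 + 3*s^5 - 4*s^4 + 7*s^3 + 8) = 4*s^6 - 3*s^5 + 9*s^4 + 2*s^3 - 7*s^2 + s - 5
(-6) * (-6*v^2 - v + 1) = 36*v^2 + 6*v - 6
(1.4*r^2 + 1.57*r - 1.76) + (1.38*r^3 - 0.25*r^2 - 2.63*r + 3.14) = 1.38*r^3 + 1.15*r^2 - 1.06*r + 1.38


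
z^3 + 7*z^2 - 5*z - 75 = (z - 3)*(z + 5)^2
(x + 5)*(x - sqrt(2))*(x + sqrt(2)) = x^3 + 5*x^2 - 2*x - 10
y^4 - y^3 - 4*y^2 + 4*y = y*(y - 2)*(y - 1)*(y + 2)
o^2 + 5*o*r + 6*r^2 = (o + 2*r)*(o + 3*r)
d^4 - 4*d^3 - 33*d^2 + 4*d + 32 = (d - 8)*(d - 1)*(d + 1)*(d + 4)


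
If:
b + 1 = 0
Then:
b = -1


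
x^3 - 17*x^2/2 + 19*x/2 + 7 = (x - 7)*(x - 2)*(x + 1/2)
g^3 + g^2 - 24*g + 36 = (g - 3)*(g - 2)*(g + 6)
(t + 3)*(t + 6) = t^2 + 9*t + 18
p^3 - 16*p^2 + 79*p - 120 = (p - 8)*(p - 5)*(p - 3)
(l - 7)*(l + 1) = l^2 - 6*l - 7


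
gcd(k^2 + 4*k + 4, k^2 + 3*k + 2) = k + 2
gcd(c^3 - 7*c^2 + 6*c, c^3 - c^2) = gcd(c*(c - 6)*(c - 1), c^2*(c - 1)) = c^2 - c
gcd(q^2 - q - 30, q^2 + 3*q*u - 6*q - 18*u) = q - 6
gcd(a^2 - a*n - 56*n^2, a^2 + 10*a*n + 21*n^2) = a + 7*n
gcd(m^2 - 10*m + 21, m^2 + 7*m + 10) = 1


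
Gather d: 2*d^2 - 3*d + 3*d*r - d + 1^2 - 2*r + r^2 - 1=2*d^2 + d*(3*r - 4) + r^2 - 2*r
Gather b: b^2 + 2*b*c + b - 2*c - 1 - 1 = b^2 + b*(2*c + 1) - 2*c - 2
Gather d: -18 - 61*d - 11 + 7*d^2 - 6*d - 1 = 7*d^2 - 67*d - 30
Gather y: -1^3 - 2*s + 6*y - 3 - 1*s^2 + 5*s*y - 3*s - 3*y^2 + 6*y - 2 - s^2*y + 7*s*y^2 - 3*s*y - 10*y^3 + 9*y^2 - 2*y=-s^2 - 5*s - 10*y^3 + y^2*(7*s + 6) + y*(-s^2 + 2*s + 10) - 6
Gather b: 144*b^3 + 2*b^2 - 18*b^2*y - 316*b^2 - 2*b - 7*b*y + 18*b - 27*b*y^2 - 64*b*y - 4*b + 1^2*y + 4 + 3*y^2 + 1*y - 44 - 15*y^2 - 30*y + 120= 144*b^3 + b^2*(-18*y - 314) + b*(-27*y^2 - 71*y + 12) - 12*y^2 - 28*y + 80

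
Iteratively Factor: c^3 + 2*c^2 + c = (c + 1)*(c^2 + c) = (c + 1)^2*(c)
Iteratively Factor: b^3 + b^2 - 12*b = (b)*(b^2 + b - 12) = b*(b + 4)*(b - 3)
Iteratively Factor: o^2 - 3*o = (o - 3)*(o)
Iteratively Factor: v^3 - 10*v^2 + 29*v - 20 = (v - 4)*(v^2 - 6*v + 5) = (v - 5)*(v - 4)*(v - 1)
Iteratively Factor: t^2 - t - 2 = (t + 1)*(t - 2)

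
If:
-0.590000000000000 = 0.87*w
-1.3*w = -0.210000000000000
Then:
No Solution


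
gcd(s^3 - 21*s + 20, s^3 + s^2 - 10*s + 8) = s - 1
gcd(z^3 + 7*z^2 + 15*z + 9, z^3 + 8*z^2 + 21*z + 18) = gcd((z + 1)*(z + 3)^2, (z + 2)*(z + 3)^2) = z^2 + 6*z + 9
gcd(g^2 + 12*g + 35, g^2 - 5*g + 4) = 1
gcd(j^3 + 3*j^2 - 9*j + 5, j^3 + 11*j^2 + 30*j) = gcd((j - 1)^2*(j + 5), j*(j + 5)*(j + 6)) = j + 5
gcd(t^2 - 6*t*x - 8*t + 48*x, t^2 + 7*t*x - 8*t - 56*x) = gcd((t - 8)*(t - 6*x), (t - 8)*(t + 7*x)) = t - 8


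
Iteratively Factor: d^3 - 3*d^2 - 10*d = (d)*(d^2 - 3*d - 10) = d*(d - 5)*(d + 2)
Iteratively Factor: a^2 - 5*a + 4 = (a - 4)*(a - 1)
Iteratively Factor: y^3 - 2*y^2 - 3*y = (y + 1)*(y^2 - 3*y) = (y - 3)*(y + 1)*(y)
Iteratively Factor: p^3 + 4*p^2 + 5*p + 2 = (p + 2)*(p^2 + 2*p + 1) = (p + 1)*(p + 2)*(p + 1)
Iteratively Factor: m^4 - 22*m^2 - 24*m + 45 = (m - 5)*(m^3 + 5*m^2 + 3*m - 9) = (m - 5)*(m + 3)*(m^2 + 2*m - 3) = (m - 5)*(m - 1)*(m + 3)*(m + 3)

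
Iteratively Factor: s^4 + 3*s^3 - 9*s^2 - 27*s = (s + 3)*(s^3 - 9*s) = s*(s + 3)*(s^2 - 9) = s*(s - 3)*(s + 3)*(s + 3)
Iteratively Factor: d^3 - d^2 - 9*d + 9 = (d - 3)*(d^2 + 2*d - 3) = (d - 3)*(d + 3)*(d - 1)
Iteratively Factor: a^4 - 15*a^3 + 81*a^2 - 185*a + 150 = (a - 3)*(a^3 - 12*a^2 + 45*a - 50) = (a - 5)*(a - 3)*(a^2 - 7*a + 10) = (a - 5)*(a - 3)*(a - 2)*(a - 5)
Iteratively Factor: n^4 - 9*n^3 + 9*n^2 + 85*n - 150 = (n + 3)*(n^3 - 12*n^2 + 45*n - 50) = (n - 5)*(n + 3)*(n^2 - 7*n + 10) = (n - 5)^2*(n + 3)*(n - 2)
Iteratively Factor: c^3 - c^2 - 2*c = (c + 1)*(c^2 - 2*c) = c*(c + 1)*(c - 2)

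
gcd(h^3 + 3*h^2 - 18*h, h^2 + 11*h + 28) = 1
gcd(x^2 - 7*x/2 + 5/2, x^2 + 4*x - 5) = x - 1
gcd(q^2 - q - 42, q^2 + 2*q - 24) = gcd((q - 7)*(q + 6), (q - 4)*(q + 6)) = q + 6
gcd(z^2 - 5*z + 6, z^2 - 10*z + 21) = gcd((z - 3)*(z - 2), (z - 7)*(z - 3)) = z - 3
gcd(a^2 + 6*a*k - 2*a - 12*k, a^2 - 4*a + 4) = a - 2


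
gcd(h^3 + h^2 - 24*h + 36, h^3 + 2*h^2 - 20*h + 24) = h^2 + 4*h - 12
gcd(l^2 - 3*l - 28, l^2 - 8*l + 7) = l - 7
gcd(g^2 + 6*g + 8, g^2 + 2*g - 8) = g + 4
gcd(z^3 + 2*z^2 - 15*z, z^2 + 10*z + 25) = z + 5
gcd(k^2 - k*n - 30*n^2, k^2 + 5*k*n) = k + 5*n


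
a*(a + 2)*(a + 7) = a^3 + 9*a^2 + 14*a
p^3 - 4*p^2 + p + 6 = (p - 3)*(p - 2)*(p + 1)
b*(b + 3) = b^2 + 3*b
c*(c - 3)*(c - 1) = c^3 - 4*c^2 + 3*c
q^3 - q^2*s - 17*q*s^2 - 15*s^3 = (q - 5*s)*(q + s)*(q + 3*s)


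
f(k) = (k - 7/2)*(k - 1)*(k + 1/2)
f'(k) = (k - 7/2)*(k - 1) + (k - 7/2)*(k + 1/2) + (k - 1)*(k + 1/2) = 3*k^2 - 8*k + 5/4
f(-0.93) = -3.68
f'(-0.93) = 11.28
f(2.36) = -4.43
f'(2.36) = -0.92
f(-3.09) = -69.81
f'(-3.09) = 54.61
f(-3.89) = -122.50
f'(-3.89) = 77.77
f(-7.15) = -577.20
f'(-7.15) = 211.82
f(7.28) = 184.68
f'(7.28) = 102.01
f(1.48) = -1.92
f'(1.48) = -4.02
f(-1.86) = -20.85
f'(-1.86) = 26.51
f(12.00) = 1168.75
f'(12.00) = 337.25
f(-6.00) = -365.75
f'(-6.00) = 157.25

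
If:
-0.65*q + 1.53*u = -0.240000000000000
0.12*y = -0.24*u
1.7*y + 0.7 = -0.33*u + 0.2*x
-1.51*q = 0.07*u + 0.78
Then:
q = -0.50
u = -0.37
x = 9.16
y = 0.74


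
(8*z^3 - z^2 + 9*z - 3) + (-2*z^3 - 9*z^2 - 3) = 6*z^3 - 10*z^2 + 9*z - 6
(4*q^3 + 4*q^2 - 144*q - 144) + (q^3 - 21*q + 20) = 5*q^3 + 4*q^2 - 165*q - 124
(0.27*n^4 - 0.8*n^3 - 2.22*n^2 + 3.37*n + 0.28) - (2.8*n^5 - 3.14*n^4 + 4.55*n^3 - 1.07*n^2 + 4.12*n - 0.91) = -2.8*n^5 + 3.41*n^4 - 5.35*n^3 - 1.15*n^2 - 0.75*n + 1.19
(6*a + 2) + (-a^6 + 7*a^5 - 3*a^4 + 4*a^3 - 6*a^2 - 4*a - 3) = -a^6 + 7*a^5 - 3*a^4 + 4*a^3 - 6*a^2 + 2*a - 1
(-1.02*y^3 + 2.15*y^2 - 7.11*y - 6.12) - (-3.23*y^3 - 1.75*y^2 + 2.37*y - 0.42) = 2.21*y^3 + 3.9*y^2 - 9.48*y - 5.7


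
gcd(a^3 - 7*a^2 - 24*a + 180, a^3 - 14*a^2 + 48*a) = a - 6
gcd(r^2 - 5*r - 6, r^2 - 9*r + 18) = r - 6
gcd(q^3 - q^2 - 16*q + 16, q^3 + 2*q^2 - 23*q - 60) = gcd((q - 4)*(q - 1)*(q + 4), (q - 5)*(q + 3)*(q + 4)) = q + 4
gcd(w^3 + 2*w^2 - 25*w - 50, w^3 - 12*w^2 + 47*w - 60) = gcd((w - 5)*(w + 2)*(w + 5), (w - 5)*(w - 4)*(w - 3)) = w - 5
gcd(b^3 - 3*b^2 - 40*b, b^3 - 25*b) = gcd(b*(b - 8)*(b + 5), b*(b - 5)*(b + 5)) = b^2 + 5*b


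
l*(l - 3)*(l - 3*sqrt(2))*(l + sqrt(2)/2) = l^4 - 5*sqrt(2)*l^3/2 - 3*l^3 - 3*l^2 + 15*sqrt(2)*l^2/2 + 9*l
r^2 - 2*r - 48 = (r - 8)*(r + 6)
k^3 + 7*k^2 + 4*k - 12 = (k - 1)*(k + 2)*(k + 6)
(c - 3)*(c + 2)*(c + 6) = c^3 + 5*c^2 - 12*c - 36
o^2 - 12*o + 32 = (o - 8)*(o - 4)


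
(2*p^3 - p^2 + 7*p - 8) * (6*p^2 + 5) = 12*p^5 - 6*p^4 + 52*p^3 - 53*p^2 + 35*p - 40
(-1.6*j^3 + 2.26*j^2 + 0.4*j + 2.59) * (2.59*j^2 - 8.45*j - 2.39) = -4.144*j^5 + 19.3734*j^4 - 14.237*j^3 - 2.0733*j^2 - 22.8415*j - 6.1901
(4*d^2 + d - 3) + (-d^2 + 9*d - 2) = 3*d^2 + 10*d - 5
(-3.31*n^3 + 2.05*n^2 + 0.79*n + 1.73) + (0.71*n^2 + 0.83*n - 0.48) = -3.31*n^3 + 2.76*n^2 + 1.62*n + 1.25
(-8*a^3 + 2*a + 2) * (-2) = 16*a^3 - 4*a - 4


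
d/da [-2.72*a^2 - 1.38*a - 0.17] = -5.44*a - 1.38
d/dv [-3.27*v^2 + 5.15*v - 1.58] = 5.15 - 6.54*v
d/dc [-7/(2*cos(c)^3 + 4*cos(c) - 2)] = 7*(3*sin(c)^2 - 5)*sin(c)/(2*(cos(c)^3 + 2*cos(c) - 1)^2)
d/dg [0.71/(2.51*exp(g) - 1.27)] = -1.7821*exp(g)/(2.51*exp(g) - 1.27)^2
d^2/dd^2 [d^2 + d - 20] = 2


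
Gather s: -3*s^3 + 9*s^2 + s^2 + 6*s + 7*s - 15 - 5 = -3*s^3 + 10*s^2 + 13*s - 20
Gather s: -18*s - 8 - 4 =-18*s - 12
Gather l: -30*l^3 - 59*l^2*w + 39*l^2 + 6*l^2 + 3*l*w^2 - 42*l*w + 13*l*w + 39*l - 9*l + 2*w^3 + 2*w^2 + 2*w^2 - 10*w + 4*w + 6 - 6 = -30*l^3 + l^2*(45 - 59*w) + l*(3*w^2 - 29*w + 30) + 2*w^3 + 4*w^2 - 6*w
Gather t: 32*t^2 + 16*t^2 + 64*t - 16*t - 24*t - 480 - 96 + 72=48*t^2 + 24*t - 504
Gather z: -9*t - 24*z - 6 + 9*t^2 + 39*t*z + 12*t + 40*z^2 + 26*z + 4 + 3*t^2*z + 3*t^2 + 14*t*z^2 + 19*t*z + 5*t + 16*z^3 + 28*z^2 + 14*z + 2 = 12*t^2 + 8*t + 16*z^3 + z^2*(14*t + 68) + z*(3*t^2 + 58*t + 16)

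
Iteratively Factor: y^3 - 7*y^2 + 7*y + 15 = (y - 3)*(y^2 - 4*y - 5) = (y - 5)*(y - 3)*(y + 1)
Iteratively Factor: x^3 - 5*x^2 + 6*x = (x)*(x^2 - 5*x + 6) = x*(x - 2)*(x - 3)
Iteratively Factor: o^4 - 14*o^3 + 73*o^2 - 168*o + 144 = (o - 3)*(o^3 - 11*o^2 + 40*o - 48) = (o - 4)*(o - 3)*(o^2 - 7*o + 12) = (o - 4)*(o - 3)^2*(o - 4)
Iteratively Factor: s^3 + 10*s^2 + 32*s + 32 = (s + 4)*(s^2 + 6*s + 8) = (s + 2)*(s + 4)*(s + 4)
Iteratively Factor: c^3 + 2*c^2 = (c + 2)*(c^2) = c*(c + 2)*(c)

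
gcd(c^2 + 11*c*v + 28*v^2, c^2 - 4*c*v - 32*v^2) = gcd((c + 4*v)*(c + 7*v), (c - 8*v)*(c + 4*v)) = c + 4*v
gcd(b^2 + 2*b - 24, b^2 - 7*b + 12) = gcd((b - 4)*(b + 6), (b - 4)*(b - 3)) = b - 4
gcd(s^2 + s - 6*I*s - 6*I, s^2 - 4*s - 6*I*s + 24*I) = s - 6*I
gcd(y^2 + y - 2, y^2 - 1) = y - 1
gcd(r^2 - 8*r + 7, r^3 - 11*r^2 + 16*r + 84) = r - 7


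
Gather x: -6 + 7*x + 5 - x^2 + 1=-x^2 + 7*x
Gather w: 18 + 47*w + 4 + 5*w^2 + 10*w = 5*w^2 + 57*w + 22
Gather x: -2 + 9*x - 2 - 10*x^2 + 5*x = -10*x^2 + 14*x - 4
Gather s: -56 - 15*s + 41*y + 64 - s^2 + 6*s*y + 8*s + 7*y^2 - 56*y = -s^2 + s*(6*y - 7) + 7*y^2 - 15*y + 8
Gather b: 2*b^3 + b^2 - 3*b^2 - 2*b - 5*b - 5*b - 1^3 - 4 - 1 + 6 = 2*b^3 - 2*b^2 - 12*b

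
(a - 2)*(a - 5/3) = a^2 - 11*a/3 + 10/3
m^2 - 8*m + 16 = (m - 4)^2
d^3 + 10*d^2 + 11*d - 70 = (d - 2)*(d + 5)*(d + 7)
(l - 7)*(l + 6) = l^2 - l - 42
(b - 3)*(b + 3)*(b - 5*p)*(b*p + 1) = b^4*p - 5*b^3*p^2 + b^3 - 14*b^2*p + 45*b*p^2 - 9*b + 45*p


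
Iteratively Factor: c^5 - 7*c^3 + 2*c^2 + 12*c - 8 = (c - 1)*(c^4 + c^3 - 6*c^2 - 4*c + 8) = (c - 1)^2*(c^3 + 2*c^2 - 4*c - 8) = (c - 1)^2*(c + 2)*(c^2 - 4) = (c - 2)*(c - 1)^2*(c + 2)*(c + 2)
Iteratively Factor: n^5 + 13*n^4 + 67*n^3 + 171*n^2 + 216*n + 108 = (n + 3)*(n^4 + 10*n^3 + 37*n^2 + 60*n + 36) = (n + 2)*(n + 3)*(n^3 + 8*n^2 + 21*n + 18) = (n + 2)*(n + 3)^2*(n^2 + 5*n + 6) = (n + 2)*(n + 3)^3*(n + 2)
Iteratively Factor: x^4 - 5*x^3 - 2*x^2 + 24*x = (x)*(x^3 - 5*x^2 - 2*x + 24) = x*(x - 3)*(x^2 - 2*x - 8) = x*(x - 4)*(x - 3)*(x + 2)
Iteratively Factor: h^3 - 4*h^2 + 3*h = (h)*(h^2 - 4*h + 3) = h*(h - 3)*(h - 1)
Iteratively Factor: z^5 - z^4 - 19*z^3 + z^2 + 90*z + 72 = (z - 3)*(z^4 + 2*z^3 - 13*z^2 - 38*z - 24) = (z - 3)*(z + 1)*(z^3 + z^2 - 14*z - 24) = (z - 3)*(z + 1)*(z + 2)*(z^2 - z - 12) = (z - 3)*(z + 1)*(z + 2)*(z + 3)*(z - 4)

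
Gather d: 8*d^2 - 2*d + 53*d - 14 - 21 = 8*d^2 + 51*d - 35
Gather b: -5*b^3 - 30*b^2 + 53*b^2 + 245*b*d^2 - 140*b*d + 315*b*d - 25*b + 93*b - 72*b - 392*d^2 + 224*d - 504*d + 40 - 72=-5*b^3 + 23*b^2 + b*(245*d^2 + 175*d - 4) - 392*d^2 - 280*d - 32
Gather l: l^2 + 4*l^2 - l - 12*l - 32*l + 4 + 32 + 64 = 5*l^2 - 45*l + 100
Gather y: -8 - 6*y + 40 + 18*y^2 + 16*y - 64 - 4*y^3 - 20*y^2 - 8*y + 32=-4*y^3 - 2*y^2 + 2*y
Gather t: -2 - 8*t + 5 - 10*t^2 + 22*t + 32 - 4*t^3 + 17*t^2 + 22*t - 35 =-4*t^3 + 7*t^2 + 36*t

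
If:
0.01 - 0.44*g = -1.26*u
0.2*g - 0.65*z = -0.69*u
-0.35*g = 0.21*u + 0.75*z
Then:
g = 0.01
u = -0.00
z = -0.00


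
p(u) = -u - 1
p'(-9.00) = -1.00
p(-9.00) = 8.00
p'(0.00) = -1.00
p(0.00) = -1.00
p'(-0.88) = -1.00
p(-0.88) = -0.12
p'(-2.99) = -1.00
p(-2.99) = 1.99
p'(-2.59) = -1.00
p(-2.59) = 1.59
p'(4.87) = -1.00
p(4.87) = -5.87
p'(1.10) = -1.00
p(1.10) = -2.10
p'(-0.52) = -1.00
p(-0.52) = -0.48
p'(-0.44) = -1.00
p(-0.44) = -0.56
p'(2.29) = -1.00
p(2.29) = -3.29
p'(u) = -1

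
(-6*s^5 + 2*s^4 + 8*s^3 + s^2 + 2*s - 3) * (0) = 0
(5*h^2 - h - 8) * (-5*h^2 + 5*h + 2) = -25*h^4 + 30*h^3 + 45*h^2 - 42*h - 16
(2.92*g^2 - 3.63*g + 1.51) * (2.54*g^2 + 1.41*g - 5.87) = 7.4168*g^4 - 5.103*g^3 - 18.4233*g^2 + 23.4372*g - 8.8637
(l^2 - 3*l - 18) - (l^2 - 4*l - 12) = l - 6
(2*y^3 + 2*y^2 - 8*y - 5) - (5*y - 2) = 2*y^3 + 2*y^2 - 13*y - 3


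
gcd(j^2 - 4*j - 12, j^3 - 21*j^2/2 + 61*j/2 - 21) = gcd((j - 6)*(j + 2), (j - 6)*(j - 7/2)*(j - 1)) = j - 6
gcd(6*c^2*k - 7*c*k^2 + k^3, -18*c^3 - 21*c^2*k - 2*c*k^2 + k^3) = 6*c - k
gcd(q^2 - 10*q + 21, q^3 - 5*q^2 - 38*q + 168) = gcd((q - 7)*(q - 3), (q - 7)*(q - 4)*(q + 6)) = q - 7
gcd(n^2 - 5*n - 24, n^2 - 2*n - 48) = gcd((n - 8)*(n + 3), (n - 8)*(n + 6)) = n - 8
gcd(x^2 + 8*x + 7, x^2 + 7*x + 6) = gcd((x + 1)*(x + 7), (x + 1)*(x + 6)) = x + 1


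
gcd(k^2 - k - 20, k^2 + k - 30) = k - 5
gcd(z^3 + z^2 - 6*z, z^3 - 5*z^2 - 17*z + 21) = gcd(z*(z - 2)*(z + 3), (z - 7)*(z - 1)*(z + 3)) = z + 3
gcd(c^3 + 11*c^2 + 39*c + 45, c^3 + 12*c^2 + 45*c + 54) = c^2 + 6*c + 9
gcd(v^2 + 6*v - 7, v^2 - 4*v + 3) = v - 1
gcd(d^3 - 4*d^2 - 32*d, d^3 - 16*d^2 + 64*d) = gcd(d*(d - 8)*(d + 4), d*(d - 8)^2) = d^2 - 8*d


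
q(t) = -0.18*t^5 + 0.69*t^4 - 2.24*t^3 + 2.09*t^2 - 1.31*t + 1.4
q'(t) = -0.9*t^4 + 2.76*t^3 - 6.72*t^2 + 4.18*t - 1.31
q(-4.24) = 684.94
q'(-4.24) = -641.10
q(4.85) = -312.60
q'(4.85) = -322.21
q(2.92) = -28.42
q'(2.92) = -43.12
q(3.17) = -41.05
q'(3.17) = -58.55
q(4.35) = -182.43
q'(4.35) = -205.36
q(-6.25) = 3407.57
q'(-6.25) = -2337.05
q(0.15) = 1.24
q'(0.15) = -0.83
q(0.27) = 1.16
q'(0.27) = -0.62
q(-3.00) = 184.25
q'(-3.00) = -221.75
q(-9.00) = 16971.35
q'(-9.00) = -8500.19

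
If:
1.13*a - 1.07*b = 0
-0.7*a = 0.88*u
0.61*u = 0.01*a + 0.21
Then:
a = -0.42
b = -0.45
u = 0.34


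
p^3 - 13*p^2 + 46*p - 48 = (p - 8)*(p - 3)*(p - 2)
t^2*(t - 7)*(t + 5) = t^4 - 2*t^3 - 35*t^2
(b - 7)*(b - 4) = b^2 - 11*b + 28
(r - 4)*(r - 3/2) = r^2 - 11*r/2 + 6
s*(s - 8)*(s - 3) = s^3 - 11*s^2 + 24*s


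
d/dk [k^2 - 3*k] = 2*k - 3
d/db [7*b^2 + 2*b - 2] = 14*b + 2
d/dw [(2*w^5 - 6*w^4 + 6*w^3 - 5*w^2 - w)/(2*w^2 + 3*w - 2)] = (12*w^6 - 62*w^4 + 84*w^3 - 49*w^2 + 20*w + 2)/(4*w^4 + 12*w^3 + w^2 - 12*w + 4)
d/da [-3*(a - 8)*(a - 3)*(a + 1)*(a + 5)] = -12*a^3 + 45*a^2 + 222*a - 267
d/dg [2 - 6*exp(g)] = -6*exp(g)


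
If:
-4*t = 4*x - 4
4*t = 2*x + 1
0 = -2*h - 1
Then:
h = -1/2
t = 1/2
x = 1/2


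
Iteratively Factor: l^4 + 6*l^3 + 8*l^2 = (l)*(l^3 + 6*l^2 + 8*l) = l^2*(l^2 + 6*l + 8) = l^2*(l + 4)*(l + 2)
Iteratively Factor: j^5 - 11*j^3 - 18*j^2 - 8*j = (j - 4)*(j^4 + 4*j^3 + 5*j^2 + 2*j) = (j - 4)*(j + 2)*(j^3 + 2*j^2 + j) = (j - 4)*(j + 1)*(j + 2)*(j^2 + j) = j*(j - 4)*(j + 1)*(j + 2)*(j + 1)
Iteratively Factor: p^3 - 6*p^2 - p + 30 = (p + 2)*(p^2 - 8*p + 15) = (p - 5)*(p + 2)*(p - 3)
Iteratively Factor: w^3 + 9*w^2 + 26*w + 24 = (w + 2)*(w^2 + 7*w + 12) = (w + 2)*(w + 3)*(w + 4)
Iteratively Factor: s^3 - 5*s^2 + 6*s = (s - 2)*(s^2 - 3*s) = s*(s - 2)*(s - 3)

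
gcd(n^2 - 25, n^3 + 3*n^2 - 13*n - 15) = n + 5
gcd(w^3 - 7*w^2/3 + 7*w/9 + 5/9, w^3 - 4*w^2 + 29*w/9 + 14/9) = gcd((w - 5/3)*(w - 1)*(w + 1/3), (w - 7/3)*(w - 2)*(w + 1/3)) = w + 1/3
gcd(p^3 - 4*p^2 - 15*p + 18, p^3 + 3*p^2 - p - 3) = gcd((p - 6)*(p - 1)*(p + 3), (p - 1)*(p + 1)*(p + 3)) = p^2 + 2*p - 3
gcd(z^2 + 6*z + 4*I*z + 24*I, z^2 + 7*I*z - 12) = z + 4*I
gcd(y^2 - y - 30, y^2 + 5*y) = y + 5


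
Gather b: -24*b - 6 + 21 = 15 - 24*b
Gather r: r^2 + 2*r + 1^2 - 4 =r^2 + 2*r - 3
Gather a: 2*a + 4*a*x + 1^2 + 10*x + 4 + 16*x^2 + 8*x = a*(4*x + 2) + 16*x^2 + 18*x + 5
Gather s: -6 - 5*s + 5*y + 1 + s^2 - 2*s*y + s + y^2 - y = s^2 + s*(-2*y - 4) + y^2 + 4*y - 5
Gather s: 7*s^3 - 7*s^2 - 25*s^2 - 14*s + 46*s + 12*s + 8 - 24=7*s^3 - 32*s^2 + 44*s - 16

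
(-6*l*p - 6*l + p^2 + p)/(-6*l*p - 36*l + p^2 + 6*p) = (p + 1)/(p + 6)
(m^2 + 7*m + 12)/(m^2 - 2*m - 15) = (m + 4)/(m - 5)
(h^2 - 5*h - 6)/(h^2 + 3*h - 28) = (h^2 - 5*h - 6)/(h^2 + 3*h - 28)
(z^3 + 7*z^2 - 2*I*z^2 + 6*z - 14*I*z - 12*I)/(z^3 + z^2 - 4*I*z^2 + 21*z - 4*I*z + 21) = (z^2 + 2*z*(3 - I) - 12*I)/(z^2 - 4*I*z + 21)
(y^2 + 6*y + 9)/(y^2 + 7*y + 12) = (y + 3)/(y + 4)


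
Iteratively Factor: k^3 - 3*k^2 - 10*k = (k - 5)*(k^2 + 2*k) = (k - 5)*(k + 2)*(k)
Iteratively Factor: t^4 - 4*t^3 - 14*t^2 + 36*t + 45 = (t - 5)*(t^3 + t^2 - 9*t - 9) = (t - 5)*(t - 3)*(t^2 + 4*t + 3) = (t - 5)*(t - 3)*(t + 1)*(t + 3)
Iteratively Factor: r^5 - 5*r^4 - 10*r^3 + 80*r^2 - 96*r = (r)*(r^4 - 5*r^3 - 10*r^2 + 80*r - 96) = r*(r - 3)*(r^3 - 2*r^2 - 16*r + 32) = r*(r - 3)*(r + 4)*(r^2 - 6*r + 8) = r*(r - 3)*(r - 2)*(r + 4)*(r - 4)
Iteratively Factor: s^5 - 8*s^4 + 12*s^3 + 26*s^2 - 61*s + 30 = (s - 5)*(s^4 - 3*s^3 - 3*s^2 + 11*s - 6) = (s - 5)*(s + 2)*(s^3 - 5*s^2 + 7*s - 3) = (s - 5)*(s - 3)*(s + 2)*(s^2 - 2*s + 1) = (s - 5)*(s - 3)*(s - 1)*(s + 2)*(s - 1)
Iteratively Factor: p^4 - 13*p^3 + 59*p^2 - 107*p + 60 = (p - 1)*(p^3 - 12*p^2 + 47*p - 60) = (p - 4)*(p - 1)*(p^2 - 8*p + 15) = (p - 4)*(p - 3)*(p - 1)*(p - 5)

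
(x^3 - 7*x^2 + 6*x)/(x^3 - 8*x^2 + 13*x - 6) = x/(x - 1)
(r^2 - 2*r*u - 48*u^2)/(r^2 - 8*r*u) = (r + 6*u)/r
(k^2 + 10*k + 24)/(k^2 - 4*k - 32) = (k + 6)/(k - 8)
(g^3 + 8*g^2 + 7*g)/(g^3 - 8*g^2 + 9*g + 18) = g*(g + 7)/(g^2 - 9*g + 18)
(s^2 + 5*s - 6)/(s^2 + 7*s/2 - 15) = 2*(s - 1)/(2*s - 5)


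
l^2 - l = l*(l - 1)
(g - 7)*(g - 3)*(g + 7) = g^3 - 3*g^2 - 49*g + 147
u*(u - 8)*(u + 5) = u^3 - 3*u^2 - 40*u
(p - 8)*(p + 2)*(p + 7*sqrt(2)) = p^3 - 6*p^2 + 7*sqrt(2)*p^2 - 42*sqrt(2)*p - 16*p - 112*sqrt(2)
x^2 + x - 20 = (x - 4)*(x + 5)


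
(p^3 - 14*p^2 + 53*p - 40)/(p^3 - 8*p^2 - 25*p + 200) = (p - 1)/(p + 5)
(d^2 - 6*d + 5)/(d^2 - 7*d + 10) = (d - 1)/(d - 2)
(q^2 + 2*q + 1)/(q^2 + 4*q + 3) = (q + 1)/(q + 3)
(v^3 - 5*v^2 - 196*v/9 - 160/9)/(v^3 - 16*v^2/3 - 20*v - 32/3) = (9*v^2 + 27*v + 20)/(3*(3*v^2 + 8*v + 4))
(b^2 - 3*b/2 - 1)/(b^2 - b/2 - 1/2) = (b - 2)/(b - 1)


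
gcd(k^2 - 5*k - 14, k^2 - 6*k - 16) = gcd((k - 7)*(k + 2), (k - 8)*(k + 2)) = k + 2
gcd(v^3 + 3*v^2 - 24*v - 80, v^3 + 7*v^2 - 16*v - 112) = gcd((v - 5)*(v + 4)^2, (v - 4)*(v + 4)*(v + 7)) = v + 4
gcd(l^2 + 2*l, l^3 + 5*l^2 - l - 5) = 1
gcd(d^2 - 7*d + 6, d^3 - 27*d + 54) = 1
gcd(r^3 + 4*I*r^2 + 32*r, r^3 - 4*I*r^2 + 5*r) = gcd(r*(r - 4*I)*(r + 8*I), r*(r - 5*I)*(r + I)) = r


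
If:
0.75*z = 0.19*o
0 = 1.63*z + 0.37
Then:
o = -0.90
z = -0.23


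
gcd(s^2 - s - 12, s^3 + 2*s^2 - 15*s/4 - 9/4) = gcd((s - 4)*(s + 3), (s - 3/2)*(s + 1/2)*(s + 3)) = s + 3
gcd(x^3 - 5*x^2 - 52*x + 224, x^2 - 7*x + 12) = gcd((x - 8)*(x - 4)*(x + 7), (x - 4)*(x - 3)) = x - 4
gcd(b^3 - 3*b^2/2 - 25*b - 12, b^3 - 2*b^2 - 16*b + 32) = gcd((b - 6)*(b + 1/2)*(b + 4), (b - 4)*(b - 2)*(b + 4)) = b + 4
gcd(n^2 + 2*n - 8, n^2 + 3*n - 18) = 1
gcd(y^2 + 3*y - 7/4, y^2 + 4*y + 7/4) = y + 7/2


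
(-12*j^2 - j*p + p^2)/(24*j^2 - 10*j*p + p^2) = (3*j + p)/(-6*j + p)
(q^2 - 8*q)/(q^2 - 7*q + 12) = q*(q - 8)/(q^2 - 7*q + 12)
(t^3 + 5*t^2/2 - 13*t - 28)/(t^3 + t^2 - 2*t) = (t^2 + t/2 - 14)/(t*(t - 1))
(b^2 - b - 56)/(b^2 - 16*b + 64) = (b + 7)/(b - 8)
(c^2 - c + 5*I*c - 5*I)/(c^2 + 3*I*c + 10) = (c - 1)/(c - 2*I)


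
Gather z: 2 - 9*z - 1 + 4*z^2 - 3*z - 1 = 4*z^2 - 12*z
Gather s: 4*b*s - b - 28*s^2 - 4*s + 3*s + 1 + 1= -b - 28*s^2 + s*(4*b - 1) + 2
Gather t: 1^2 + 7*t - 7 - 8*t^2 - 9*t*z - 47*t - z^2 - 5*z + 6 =-8*t^2 + t*(-9*z - 40) - z^2 - 5*z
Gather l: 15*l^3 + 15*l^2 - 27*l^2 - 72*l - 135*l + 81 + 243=15*l^3 - 12*l^2 - 207*l + 324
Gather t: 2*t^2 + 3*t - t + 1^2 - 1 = 2*t^2 + 2*t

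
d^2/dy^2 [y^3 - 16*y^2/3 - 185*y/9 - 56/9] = 6*y - 32/3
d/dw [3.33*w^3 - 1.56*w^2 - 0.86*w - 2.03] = 9.99*w^2 - 3.12*w - 0.86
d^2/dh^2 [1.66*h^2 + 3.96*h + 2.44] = 3.32000000000000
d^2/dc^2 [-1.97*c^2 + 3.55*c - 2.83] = -3.94000000000000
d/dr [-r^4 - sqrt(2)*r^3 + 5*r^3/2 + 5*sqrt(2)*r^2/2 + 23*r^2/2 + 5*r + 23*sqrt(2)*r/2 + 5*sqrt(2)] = -4*r^3 - 3*sqrt(2)*r^2 + 15*r^2/2 + 5*sqrt(2)*r + 23*r + 5 + 23*sqrt(2)/2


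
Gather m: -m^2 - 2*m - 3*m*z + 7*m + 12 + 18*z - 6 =-m^2 + m*(5 - 3*z) + 18*z + 6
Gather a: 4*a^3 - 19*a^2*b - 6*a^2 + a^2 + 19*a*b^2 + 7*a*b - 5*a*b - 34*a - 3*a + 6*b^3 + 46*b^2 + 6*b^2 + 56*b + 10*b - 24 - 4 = 4*a^3 + a^2*(-19*b - 5) + a*(19*b^2 + 2*b - 37) + 6*b^3 + 52*b^2 + 66*b - 28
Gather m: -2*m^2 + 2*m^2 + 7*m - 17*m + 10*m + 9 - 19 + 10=0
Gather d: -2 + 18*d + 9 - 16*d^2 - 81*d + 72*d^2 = 56*d^2 - 63*d + 7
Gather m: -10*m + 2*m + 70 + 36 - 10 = 96 - 8*m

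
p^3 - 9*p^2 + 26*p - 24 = (p - 4)*(p - 3)*(p - 2)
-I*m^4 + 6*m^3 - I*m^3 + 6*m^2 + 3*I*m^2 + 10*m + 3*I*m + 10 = (m - I)*(m + 2*I)*(m + 5*I)*(-I*m - I)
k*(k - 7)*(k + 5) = k^3 - 2*k^2 - 35*k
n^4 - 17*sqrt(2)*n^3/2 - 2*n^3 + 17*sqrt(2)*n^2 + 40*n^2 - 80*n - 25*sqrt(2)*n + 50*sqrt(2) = (n - 2)*(n - 5*sqrt(2))*(n - 5*sqrt(2)/2)*(n - sqrt(2))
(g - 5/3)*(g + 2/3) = g^2 - g - 10/9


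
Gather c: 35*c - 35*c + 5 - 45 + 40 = 0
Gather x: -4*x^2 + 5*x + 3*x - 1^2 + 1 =-4*x^2 + 8*x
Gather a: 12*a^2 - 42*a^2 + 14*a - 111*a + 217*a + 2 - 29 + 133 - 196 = -30*a^2 + 120*a - 90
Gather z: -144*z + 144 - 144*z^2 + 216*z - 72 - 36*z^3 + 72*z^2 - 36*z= -36*z^3 - 72*z^2 + 36*z + 72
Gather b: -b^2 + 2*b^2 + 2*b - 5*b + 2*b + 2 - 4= b^2 - b - 2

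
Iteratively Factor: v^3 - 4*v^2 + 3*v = (v)*(v^2 - 4*v + 3) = v*(v - 3)*(v - 1)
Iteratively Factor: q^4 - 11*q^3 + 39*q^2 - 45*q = (q - 5)*(q^3 - 6*q^2 + 9*q) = (q - 5)*(q - 3)*(q^2 - 3*q) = q*(q - 5)*(q - 3)*(q - 3)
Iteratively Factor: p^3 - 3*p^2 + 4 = (p - 2)*(p^2 - p - 2) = (p - 2)*(p + 1)*(p - 2)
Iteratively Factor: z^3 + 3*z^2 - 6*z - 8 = (z - 2)*(z^2 + 5*z + 4) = (z - 2)*(z + 1)*(z + 4)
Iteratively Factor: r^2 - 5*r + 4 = (r - 1)*(r - 4)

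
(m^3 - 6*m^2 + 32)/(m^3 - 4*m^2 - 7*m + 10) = (m^2 - 8*m + 16)/(m^2 - 6*m + 5)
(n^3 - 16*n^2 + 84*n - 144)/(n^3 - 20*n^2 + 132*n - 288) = (n - 4)/(n - 8)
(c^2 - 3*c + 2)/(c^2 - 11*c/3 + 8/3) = 3*(c - 2)/(3*c - 8)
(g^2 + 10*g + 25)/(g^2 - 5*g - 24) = (g^2 + 10*g + 25)/(g^2 - 5*g - 24)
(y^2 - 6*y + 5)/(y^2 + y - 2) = (y - 5)/(y + 2)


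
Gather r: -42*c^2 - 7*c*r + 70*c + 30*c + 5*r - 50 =-42*c^2 + 100*c + r*(5 - 7*c) - 50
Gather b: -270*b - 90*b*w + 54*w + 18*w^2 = b*(-90*w - 270) + 18*w^2 + 54*w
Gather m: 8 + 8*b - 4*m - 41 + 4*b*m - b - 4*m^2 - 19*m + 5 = 7*b - 4*m^2 + m*(4*b - 23) - 28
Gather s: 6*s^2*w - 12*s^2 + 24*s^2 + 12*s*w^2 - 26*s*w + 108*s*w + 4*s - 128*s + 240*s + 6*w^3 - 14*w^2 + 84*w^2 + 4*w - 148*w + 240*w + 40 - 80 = s^2*(6*w + 12) + s*(12*w^2 + 82*w + 116) + 6*w^3 + 70*w^2 + 96*w - 40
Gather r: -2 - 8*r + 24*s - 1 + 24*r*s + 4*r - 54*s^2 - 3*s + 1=r*(24*s - 4) - 54*s^2 + 21*s - 2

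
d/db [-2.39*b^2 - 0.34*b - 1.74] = -4.78*b - 0.34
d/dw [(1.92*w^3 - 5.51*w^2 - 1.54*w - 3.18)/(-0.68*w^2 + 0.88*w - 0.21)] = (-1.3056*w^4 + 3.3792*w^3 - 7.1056*w^2 - 2.0106*w + 3.1218)/(0.4624*w^4 - 1.1968*w^3 + 1.06*w^2 - 0.3696*w + 0.0441)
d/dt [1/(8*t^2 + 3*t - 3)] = (-16*t - 3)/(8*t^2 + 3*t - 3)^2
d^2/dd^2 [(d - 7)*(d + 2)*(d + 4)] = 6*d - 2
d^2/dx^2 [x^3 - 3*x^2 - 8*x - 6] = 6*x - 6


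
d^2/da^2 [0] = 0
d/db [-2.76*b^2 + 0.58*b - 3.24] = 0.58 - 5.52*b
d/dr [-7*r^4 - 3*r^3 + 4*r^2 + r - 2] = -28*r^3 - 9*r^2 + 8*r + 1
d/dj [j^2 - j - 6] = 2*j - 1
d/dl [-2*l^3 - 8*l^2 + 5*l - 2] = -6*l^2 - 16*l + 5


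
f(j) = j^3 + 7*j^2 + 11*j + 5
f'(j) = 3*j^2 + 14*j + 11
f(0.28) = 8.65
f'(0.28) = 15.16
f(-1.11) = 0.05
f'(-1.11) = -0.84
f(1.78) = 52.40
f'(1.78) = 45.43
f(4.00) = 225.00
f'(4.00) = 115.00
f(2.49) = 91.23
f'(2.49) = 64.46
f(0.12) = 6.42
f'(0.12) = 12.72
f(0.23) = 7.91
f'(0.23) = 14.38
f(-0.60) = 0.70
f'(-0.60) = 3.68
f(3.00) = 128.00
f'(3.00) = 80.00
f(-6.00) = -25.00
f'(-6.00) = 35.00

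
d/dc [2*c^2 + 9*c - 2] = 4*c + 9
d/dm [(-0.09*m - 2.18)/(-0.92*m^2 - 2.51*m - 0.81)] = (0.0828*m^2 + 0.2259*m - (0.09*m + 2.18)*(1.84*m + 2.51) + 0.0729)/(0.92*m^2 + 2.51*m + 0.81)^2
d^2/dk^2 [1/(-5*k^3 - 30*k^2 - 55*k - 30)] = 2*(3*(k + 2)*(k^3 + 6*k^2 + 11*k + 6) - (3*k^2 + 12*k + 11)^2)/(5*(k^3 + 6*k^2 + 11*k + 6)^3)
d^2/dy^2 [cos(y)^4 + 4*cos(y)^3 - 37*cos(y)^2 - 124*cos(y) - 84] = -16*sin(y)^4 - 128*sin(y)^2 + 121*cos(y) - 9*cos(3*y) + 70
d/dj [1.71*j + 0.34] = 1.71000000000000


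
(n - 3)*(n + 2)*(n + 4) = n^3 + 3*n^2 - 10*n - 24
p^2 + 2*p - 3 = (p - 1)*(p + 3)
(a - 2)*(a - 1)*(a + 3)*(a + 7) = a^4 + 7*a^3 - 7*a^2 - 43*a + 42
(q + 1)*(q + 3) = q^2 + 4*q + 3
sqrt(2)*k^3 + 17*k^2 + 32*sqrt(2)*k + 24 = (k + 2*sqrt(2))*(k + 6*sqrt(2))*(sqrt(2)*k + 1)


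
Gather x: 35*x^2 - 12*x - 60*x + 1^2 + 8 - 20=35*x^2 - 72*x - 11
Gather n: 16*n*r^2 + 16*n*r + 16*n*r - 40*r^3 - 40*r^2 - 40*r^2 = n*(16*r^2 + 32*r) - 40*r^3 - 80*r^2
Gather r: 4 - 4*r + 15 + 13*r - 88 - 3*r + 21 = 6*r - 48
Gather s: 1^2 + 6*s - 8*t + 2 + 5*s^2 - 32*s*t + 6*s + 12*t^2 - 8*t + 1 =5*s^2 + s*(12 - 32*t) + 12*t^2 - 16*t + 4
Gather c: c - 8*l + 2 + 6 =c - 8*l + 8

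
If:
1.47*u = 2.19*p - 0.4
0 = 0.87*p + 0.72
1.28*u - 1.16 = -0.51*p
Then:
No Solution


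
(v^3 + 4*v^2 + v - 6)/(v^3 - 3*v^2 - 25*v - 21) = (v^2 + v - 2)/(v^2 - 6*v - 7)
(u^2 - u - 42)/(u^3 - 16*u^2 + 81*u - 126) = (u + 6)/(u^2 - 9*u + 18)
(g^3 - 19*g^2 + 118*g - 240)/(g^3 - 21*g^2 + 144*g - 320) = (g - 6)/(g - 8)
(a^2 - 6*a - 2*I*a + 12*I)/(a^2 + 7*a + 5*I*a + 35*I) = (a^2 - 2*a*(3 + I) + 12*I)/(a^2 + a*(7 + 5*I) + 35*I)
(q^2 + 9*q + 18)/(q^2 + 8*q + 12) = (q + 3)/(q + 2)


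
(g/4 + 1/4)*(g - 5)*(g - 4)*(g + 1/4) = g^4/4 - 31*g^3/16 + 9*g^2/4 + 91*g/16 + 5/4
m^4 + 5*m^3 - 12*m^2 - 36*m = m*(m - 3)*(m + 2)*(m + 6)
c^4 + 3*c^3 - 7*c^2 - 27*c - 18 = (c - 3)*(c + 1)*(c + 2)*(c + 3)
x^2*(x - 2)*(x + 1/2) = x^4 - 3*x^3/2 - x^2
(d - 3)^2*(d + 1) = d^3 - 5*d^2 + 3*d + 9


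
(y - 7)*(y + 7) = y^2 - 49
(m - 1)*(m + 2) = m^2 + m - 2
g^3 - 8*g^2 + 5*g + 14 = (g - 7)*(g - 2)*(g + 1)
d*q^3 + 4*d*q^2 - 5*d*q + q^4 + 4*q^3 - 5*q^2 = q*(d + q)*(q - 1)*(q + 5)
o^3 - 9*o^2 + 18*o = o*(o - 6)*(o - 3)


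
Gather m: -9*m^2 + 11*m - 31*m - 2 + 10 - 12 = -9*m^2 - 20*m - 4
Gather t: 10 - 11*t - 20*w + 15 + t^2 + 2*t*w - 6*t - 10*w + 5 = t^2 + t*(2*w - 17) - 30*w + 30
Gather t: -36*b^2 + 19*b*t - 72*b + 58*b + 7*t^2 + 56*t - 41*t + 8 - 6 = -36*b^2 - 14*b + 7*t^2 + t*(19*b + 15) + 2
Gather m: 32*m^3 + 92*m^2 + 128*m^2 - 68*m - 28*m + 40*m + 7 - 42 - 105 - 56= 32*m^3 + 220*m^2 - 56*m - 196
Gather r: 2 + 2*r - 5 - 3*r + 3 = -r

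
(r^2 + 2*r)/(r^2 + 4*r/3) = 3*(r + 2)/(3*r + 4)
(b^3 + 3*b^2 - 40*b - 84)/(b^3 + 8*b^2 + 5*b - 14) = (b - 6)/(b - 1)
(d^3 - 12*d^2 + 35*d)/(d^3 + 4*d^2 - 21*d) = (d^2 - 12*d + 35)/(d^2 + 4*d - 21)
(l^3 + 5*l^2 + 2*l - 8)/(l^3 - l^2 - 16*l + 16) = (l + 2)/(l - 4)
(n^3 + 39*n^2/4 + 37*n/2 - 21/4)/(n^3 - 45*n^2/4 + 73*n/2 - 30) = (4*n^3 + 39*n^2 + 74*n - 21)/(4*n^3 - 45*n^2 + 146*n - 120)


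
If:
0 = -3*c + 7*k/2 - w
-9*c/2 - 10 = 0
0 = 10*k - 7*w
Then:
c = -20/9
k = -280/87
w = -400/87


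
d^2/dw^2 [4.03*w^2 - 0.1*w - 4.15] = 8.06000000000000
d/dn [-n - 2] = -1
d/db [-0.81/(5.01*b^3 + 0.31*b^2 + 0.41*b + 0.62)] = (12.1743*b^2 + 0.5022*b + 0.3321)/(5.01*b^3 + 0.31*b^2 + 0.41*b + 0.62)^2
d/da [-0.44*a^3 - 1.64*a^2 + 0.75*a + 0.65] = -1.32*a^2 - 3.28*a + 0.75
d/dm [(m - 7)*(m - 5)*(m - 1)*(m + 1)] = 4*m^3 - 36*m^2 + 68*m + 12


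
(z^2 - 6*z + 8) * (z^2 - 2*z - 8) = z^4 - 8*z^3 + 12*z^2 + 32*z - 64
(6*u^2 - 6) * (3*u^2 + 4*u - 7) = 18*u^4 + 24*u^3 - 60*u^2 - 24*u + 42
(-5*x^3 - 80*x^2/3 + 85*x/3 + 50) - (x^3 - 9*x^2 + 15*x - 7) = -6*x^3 - 53*x^2/3 + 40*x/3 + 57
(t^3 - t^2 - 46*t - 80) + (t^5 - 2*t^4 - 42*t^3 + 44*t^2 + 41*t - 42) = t^5 - 2*t^4 - 41*t^3 + 43*t^2 - 5*t - 122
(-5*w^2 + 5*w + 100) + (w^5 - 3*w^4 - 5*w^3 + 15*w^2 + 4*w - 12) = w^5 - 3*w^4 - 5*w^3 + 10*w^2 + 9*w + 88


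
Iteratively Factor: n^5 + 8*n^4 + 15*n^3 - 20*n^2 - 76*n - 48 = (n + 4)*(n^4 + 4*n^3 - n^2 - 16*n - 12) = (n + 2)*(n + 4)*(n^3 + 2*n^2 - 5*n - 6) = (n + 2)*(n + 3)*(n + 4)*(n^2 - n - 2) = (n + 1)*(n + 2)*(n + 3)*(n + 4)*(n - 2)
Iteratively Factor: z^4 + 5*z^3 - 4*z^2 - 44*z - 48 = (z - 3)*(z^3 + 8*z^2 + 20*z + 16) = (z - 3)*(z + 2)*(z^2 + 6*z + 8) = (z - 3)*(z + 2)*(z + 4)*(z + 2)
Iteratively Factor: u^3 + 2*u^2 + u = (u + 1)*(u^2 + u) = (u + 1)^2*(u)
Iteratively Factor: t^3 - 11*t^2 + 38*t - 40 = (t - 4)*(t^2 - 7*t + 10) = (t - 5)*(t - 4)*(t - 2)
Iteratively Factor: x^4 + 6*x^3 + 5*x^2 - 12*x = (x + 4)*(x^3 + 2*x^2 - 3*x) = (x + 3)*(x + 4)*(x^2 - x) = x*(x + 3)*(x + 4)*(x - 1)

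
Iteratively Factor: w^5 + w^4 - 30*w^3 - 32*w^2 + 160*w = (w + 4)*(w^4 - 3*w^3 - 18*w^2 + 40*w) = (w - 5)*(w + 4)*(w^3 + 2*w^2 - 8*w) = (w - 5)*(w + 4)^2*(w^2 - 2*w) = w*(w - 5)*(w + 4)^2*(w - 2)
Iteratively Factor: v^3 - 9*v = (v - 3)*(v^2 + 3*v) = (v - 3)*(v + 3)*(v)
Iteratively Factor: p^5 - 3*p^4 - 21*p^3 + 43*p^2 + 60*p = (p + 1)*(p^4 - 4*p^3 - 17*p^2 + 60*p) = (p - 5)*(p + 1)*(p^3 + p^2 - 12*p) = (p - 5)*(p + 1)*(p + 4)*(p^2 - 3*p) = (p - 5)*(p - 3)*(p + 1)*(p + 4)*(p)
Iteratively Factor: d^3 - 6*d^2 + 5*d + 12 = (d + 1)*(d^2 - 7*d + 12) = (d - 3)*(d + 1)*(d - 4)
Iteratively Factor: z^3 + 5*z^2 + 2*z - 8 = (z + 2)*(z^2 + 3*z - 4) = (z + 2)*(z + 4)*(z - 1)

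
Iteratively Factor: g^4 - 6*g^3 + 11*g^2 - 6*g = (g)*(g^3 - 6*g^2 + 11*g - 6) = g*(g - 2)*(g^2 - 4*g + 3) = g*(g - 3)*(g - 2)*(g - 1)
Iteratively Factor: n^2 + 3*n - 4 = (n + 4)*(n - 1)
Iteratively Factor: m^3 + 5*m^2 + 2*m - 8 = (m + 4)*(m^2 + m - 2) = (m - 1)*(m + 4)*(m + 2)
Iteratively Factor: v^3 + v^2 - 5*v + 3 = (v - 1)*(v^2 + 2*v - 3) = (v - 1)^2*(v + 3)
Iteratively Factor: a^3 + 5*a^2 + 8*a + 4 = (a + 1)*(a^2 + 4*a + 4) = (a + 1)*(a + 2)*(a + 2)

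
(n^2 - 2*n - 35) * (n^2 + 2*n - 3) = n^4 - 42*n^2 - 64*n + 105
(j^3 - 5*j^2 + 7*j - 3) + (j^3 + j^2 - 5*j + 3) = 2*j^3 - 4*j^2 + 2*j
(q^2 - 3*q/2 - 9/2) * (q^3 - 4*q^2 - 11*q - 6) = q^5 - 11*q^4/2 - 19*q^3/2 + 57*q^2/2 + 117*q/2 + 27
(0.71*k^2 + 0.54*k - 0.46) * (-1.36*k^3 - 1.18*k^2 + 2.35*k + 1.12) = -0.9656*k^5 - 1.5722*k^4 + 1.6569*k^3 + 2.607*k^2 - 0.4762*k - 0.5152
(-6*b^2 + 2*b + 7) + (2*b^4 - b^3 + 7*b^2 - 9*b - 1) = 2*b^4 - b^3 + b^2 - 7*b + 6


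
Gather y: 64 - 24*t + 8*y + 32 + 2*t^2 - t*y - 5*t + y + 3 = 2*t^2 - 29*t + y*(9 - t) + 99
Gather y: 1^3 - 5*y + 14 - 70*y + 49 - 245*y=64 - 320*y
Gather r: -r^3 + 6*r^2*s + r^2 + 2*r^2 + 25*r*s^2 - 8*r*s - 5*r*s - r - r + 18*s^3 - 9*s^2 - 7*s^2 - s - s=-r^3 + r^2*(6*s + 3) + r*(25*s^2 - 13*s - 2) + 18*s^3 - 16*s^2 - 2*s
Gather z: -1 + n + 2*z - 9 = n + 2*z - 10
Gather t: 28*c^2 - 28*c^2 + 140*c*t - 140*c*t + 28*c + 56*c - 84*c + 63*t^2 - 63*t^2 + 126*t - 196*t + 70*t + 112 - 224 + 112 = 0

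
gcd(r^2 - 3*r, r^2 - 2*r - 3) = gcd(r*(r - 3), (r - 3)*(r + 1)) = r - 3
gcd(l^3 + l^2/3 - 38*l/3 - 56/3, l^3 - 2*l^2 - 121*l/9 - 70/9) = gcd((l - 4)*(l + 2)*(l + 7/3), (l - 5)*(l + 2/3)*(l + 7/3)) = l + 7/3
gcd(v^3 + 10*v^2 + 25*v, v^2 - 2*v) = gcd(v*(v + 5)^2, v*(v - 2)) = v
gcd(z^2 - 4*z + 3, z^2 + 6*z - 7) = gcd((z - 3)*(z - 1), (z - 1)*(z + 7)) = z - 1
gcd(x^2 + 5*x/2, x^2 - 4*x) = x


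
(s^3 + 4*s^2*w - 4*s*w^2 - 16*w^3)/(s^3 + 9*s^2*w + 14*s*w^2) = (s^2 + 2*s*w - 8*w^2)/(s*(s + 7*w))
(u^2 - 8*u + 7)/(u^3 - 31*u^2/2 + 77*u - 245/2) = 2*(u - 1)/(2*u^2 - 17*u + 35)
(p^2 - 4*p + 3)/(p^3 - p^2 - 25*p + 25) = (p - 3)/(p^2 - 25)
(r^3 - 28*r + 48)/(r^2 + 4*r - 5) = (r^3 - 28*r + 48)/(r^2 + 4*r - 5)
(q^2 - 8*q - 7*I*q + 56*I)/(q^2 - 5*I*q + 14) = (q - 8)/(q + 2*I)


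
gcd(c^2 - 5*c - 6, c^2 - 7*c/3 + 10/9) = 1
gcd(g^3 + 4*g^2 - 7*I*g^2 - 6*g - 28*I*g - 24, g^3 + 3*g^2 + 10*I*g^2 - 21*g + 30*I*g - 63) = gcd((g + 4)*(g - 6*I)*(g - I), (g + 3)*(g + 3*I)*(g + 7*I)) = 1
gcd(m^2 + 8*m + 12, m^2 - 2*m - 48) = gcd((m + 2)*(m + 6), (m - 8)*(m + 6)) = m + 6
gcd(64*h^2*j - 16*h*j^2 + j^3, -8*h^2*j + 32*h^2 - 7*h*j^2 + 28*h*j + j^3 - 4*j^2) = 8*h - j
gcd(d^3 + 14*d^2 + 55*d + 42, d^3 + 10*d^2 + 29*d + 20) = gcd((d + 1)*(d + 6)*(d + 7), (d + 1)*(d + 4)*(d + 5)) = d + 1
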